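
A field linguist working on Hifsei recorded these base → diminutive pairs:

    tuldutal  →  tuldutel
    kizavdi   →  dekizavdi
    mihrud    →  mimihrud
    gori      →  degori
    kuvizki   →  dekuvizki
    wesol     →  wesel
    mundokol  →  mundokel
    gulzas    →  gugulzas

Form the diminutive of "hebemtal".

tuldutal and gulzas both have last vowel 'a' yet inflect differently (tuldutel, gugulzas), so the last vowel is not what conditions the rule; the final letter is.
"hebemtal" ends in -l. The stems ending in -l (mundokol → mundokel, wesol → wesel, tuldutal → tuldutel) change the last vowel to 'e'.
The other patterns: stems ending in -i add the prefix de-; stems ending in -d or -s repeat the first consonant+vowel as a prefix.
So hebemtal → hebemtel.

hebemtel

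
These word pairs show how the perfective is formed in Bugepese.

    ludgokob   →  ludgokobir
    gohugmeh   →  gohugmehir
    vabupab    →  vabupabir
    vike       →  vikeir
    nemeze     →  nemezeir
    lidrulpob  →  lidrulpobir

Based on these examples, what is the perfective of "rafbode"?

Every pair shown (ludgokob → ludgokobir, gohugmeh → gohugmehir, vabupab → vabupabir, …) follows the same rule: add -ir.
So rafbode → rafbodeir.

rafbodeir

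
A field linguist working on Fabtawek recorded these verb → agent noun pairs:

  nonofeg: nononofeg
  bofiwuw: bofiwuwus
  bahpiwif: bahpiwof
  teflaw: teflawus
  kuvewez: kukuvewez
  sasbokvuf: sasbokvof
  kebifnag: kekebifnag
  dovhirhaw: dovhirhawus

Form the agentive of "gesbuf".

gesbof

sasbokvuf and bofiwuw both have last vowel 'u' yet inflect differently (sasbokvof, bofiwuwus), so the last vowel is not what conditions the rule; the final letter is.
"gesbuf" ends in -f. The stems ending in -f (sasbokvuf → sasbokvof, bahpiwif → bahpiwof) change the last vowel to 'o'.
The other patterns: stems ending in -w add -us; stems ending in -g or -z repeat the first consonant+vowel as a prefix.
So gesbuf → gesbof.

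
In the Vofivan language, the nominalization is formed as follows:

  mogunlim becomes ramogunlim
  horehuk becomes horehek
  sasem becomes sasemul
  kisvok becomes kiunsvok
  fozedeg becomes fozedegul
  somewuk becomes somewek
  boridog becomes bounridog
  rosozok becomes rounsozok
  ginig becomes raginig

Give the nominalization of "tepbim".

ratepbim

kisvok and horehuk both end in -k yet inflect differently (kiunsvok, horehek), so the final letter is not what conditions the rule; the last vowel is.
"tepbim" has last vowel 'i'. The stems whose last vowel is 'i' (ginig → raginig, mogunlim → ramogunlim) add the prefix ra-.
The other patterns: stems whose last vowel is 'o' insert -un- after the first vowel; stems whose last vowel is 'u' change the last vowel to 'e'; stems whose last vowel is 'e' add -ul.
So tepbim → ratepbim.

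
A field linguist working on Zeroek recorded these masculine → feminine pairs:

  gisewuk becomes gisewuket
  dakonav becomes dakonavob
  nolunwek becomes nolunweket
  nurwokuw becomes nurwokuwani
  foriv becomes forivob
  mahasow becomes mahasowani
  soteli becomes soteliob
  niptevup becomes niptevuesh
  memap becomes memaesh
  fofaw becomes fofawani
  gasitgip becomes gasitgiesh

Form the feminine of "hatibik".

niptevup and gisewuk both have last vowel 'u' yet inflect differently (niptevuesh, gisewuket), so the last vowel is not what conditions the rule; the final letter is.
"hatibik" ends in -k. The stems ending in -k (nolunwek → nolunweket, gisewuk → gisewuket) add -et.
The other patterns: stems ending in -p drop the final letter and add -esh; stems ending in -w add -ani; stems ending in -i or -v add -ob.
So hatibik → hatibiket.

hatibiket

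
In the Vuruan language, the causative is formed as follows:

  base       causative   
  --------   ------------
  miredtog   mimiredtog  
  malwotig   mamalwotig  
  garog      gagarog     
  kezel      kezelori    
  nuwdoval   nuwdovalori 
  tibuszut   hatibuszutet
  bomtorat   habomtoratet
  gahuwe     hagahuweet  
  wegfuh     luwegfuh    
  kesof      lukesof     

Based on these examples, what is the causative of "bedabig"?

nuwdoval and bomtorat both have last vowel 'a' yet inflect differently (nuwdovalori, habomtoratet), so the last vowel is not what conditions the rule; the final letter is.
"bedabig" ends in -g. The stems ending in -g (miredtog → mimiredtog, malwotig → mamalwotig, garog → gagarog) repeat the first consonant+vowel as a prefix.
The other patterns: stems ending in -l add -ori; stems ending in -e or -t add ha- … -et around the stem; stems ending in -f or -h add the prefix lu-.
So bedabig → bebedabig.

bebedabig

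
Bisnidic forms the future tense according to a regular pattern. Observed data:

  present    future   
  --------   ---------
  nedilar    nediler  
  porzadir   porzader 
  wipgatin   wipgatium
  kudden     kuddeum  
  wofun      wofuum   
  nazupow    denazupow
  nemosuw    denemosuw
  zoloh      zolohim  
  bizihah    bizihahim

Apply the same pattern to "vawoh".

vawohim

"vawoh" ends in -h. The stems ending in -h (zoloh → zolohim, bizihah → bizihahim) add -im.
So vawoh → vawohim.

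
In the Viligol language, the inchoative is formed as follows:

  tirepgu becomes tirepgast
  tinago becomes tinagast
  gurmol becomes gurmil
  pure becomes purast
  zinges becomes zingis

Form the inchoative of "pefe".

gurmol and tinago both have last vowel 'o' yet inflect differently (gurmil, tinagast), so the last vowel is not what conditions the rule; whether the stem ends in a vowel or a consonant is.
"pefe" ends in a vowel. The stems ending in a vowel (tirepgu → tirepgast, tinago → tinagast, pure → purast) drop the final letter and add -ast.
So pefe → pefast.

pefast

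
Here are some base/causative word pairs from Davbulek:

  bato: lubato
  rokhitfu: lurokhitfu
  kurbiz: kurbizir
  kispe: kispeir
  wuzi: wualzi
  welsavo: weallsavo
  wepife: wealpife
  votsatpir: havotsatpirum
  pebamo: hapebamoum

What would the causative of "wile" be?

wialle

"wile" begins with w-. The stems beginning with w- (wuzi → wualzi, welsavo → weallsavo, wepife → wealpife) insert -al- after the first vowel.
The other patterns: stems beginning with b- or r- add the prefix lu-; stems beginning with k- add -ir; stems beginning with p- or v- add ha- … -um around the stem.
So wile → wialle.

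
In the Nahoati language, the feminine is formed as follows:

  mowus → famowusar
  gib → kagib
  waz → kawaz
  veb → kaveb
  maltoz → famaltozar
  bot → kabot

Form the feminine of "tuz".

waz and maltoz both end in -z yet inflect differently (kawaz, famaltozar), so the final letter is not what conditions the rule; the number of vowels is.
"tuz" has 1 vowel. The stems with 1 vowel (gib → kagib, waz → kawaz, bot → kabot) add the prefix ka-.
So tuz → katuz.

katuz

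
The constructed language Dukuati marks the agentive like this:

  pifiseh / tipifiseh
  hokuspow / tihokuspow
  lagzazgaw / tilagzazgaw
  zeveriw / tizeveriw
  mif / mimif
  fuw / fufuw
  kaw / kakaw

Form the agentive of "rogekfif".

"rogekfif" has 3 vowels. The stems with 3 vowels (pifiseh → tipifiseh, hokuspow → tihokuspow, lagzazgaw → tilagzazgaw) add the prefix ti-.
The other pattern: stems with 1 vowel repeat the first consonant+vowel as a prefix.
So rogekfif → tirogekfif.

tirogekfif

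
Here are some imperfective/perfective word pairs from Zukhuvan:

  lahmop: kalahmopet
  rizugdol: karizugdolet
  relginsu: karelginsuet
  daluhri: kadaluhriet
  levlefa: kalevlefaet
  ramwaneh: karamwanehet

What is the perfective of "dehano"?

Every pair shown (lahmop → kalahmopet, rizugdol → karizugdolet, relginsu → karelginsuet, …) follows the same rule: add ka- … -et around the stem.
So dehano → kadehanoet.

kadehanoet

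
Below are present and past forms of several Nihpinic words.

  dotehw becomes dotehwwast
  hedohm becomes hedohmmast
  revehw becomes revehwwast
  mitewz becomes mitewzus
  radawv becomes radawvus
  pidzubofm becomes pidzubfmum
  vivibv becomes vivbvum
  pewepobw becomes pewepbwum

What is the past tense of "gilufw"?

gilfwum

hedohm and pidzubofm both end in -m yet inflect differently (hedohmmast, pidzubfmum), so the final letter is not what conditions the rule; the second-to-last letter is.
"gilufw" has second-to-last letter 'f'. The one such stem in the data (pidzubofm → pidzubfmum) deletes the last vowel and adds -um (as do vivibv, pewepobw), so the same rule applies.
The other patterns: stems whose second-to-last letter is 'h' double the final consonant and add -ast; stems whose second-to-last letter is 'w' add -us.
So gilufw → gilfwum.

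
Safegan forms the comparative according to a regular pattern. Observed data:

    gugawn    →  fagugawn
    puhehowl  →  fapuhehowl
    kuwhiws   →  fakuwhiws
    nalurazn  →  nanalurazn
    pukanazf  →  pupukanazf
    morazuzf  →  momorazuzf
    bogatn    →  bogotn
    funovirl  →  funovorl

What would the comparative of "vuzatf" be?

vuzotf

gugawn and nalurazn both end in -n yet inflect differently (fagugawn, nanalurazn), so the final letter is not what conditions the rule; the second-to-last letter is.
"vuzatf" has second-to-last letter 't'. The one such stem in the data (bogatn → bogotn) changes the last vowel to 'o' (as does funovirl), so the same rule applies.
The other patterns: stems whose second-to-last letter is 'w' add the prefix fa-; stems whose second-to-last letter is 'z' repeat the first consonant+vowel as a prefix.
So vuzatf → vuzotf.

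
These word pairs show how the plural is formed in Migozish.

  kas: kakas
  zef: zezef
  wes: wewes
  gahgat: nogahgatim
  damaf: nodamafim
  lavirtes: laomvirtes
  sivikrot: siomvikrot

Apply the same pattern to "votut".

zef and damaf both end in -f yet inflect differently (zezef, nodamafim), so the final letter is not what conditions the rule; the number of vowels is.
"votut" has 2 vowels. The stems with 2 vowels (gahgat → nogahgatim, damaf → nodamafim) add no- … -im around the stem.
So votut → novotutim.

novotutim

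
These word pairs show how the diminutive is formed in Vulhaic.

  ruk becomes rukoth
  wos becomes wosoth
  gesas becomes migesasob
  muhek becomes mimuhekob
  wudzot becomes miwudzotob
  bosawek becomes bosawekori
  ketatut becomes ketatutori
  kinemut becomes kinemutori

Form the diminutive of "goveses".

wos and gesas both end in -s yet inflect differently (wosoth, migesasob), so the final letter is not what conditions the rule; the number of vowels is.
"goveses" has 3 vowels. The stems with 3 vowels (bosawek → bosawekori, ketatut → ketatutori, kinemut → kinemutori) add -ori.
The other patterns: stems with 1 vowel add -oth; stems with 2 vowels add mi- … -ob around the stem.
So goveses → govesesori.

govesesori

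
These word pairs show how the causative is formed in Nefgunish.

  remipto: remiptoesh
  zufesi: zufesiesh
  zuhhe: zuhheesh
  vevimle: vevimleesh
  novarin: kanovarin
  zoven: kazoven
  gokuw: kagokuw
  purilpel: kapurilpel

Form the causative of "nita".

"nita" ends in a vowel. The stems ending in a vowel (remipto → remiptoesh, zufesi → zufesiesh, zuhhe → zuhheesh) add -esh.
The other pattern: stems ending in a consonant add the prefix ka-.
So nita → nitaesh.

nitaesh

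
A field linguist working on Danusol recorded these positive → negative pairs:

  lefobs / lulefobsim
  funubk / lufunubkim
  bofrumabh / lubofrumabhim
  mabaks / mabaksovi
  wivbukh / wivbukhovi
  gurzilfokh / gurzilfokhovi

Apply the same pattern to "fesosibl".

"fesosibl" has second-to-last letter 'b'. The stems whose second-to-last letter is 'b' (lefobs → lulefobsim, funubk → lufunubkim, bofrumabh → lubofrumabhim) add lu- … -im around the stem.
The other pattern: stems whose second-to-last letter is 'k' add -ovi.
So fesosibl → lufesosiblim.

lufesosiblim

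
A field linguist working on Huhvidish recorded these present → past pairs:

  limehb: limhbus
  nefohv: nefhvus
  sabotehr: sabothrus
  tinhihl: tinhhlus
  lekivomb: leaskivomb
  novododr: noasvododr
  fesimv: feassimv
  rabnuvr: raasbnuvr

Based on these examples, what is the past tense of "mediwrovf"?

"mediwrovf" has second-to-last letter 'v'. The one such stem in the data (rabnuvr → raasbnuvr) inserts -as- after the first vowel (as do lekivomb, novododr), so the same rule applies.
The other pattern: stems whose second-to-last letter is 'h' delete the last vowel and add -us.
So mediwrovf → measdiwrovf.

measdiwrovf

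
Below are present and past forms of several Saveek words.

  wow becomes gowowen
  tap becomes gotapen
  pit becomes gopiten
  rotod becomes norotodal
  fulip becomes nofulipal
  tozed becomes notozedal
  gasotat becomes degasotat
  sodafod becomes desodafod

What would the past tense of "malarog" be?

demalarog

tap and fulip both end in -p yet inflect differently (gotapen, nofulipal), so the final letter is not what conditions the rule; the number of vowels is.
"malarog" has 3 vowels. The stems with 3 vowels (gasotat → degasotat, sodafod → desodafod) add the prefix de-.
So malarog → demalarog.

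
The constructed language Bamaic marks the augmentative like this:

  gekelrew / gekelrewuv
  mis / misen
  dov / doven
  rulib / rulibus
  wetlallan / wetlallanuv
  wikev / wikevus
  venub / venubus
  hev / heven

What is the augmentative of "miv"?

miven

hev and wikev both end in -v yet inflect differently (heven, wikevus), so the final letter is not what conditions the rule; the number of vowels is.
"miv" has 1 vowel. The stems with 1 vowel (hev → heven, mis → misen, dov → doven) add -en.
So miv → miven.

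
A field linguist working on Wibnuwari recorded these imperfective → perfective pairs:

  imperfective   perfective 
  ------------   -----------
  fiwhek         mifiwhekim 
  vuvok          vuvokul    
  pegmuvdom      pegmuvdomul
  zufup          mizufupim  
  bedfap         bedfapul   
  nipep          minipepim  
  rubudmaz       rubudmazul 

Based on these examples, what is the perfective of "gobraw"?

"gobraw" has last vowel 'a'. The stems whose last vowel is 'a' (bedfap → bedfapul, rubudmaz → rubudmazul) add -ul.
The other pattern: stems whose last vowel is 'e' or 'u' add mi- … -im around the stem.
So gobraw → gobrawul.

gobrawul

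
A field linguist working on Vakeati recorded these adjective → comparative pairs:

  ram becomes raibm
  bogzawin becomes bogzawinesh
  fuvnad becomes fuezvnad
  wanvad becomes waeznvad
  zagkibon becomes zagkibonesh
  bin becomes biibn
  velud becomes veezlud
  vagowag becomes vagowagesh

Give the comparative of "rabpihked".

rabpihkedesh

bin and bogzawin both end in -n yet inflect differently (biibn, bogzawinesh), so the final letter is not what conditions the rule; the number of vowels is.
"rabpihked" has 3 vowels. The stems with 3 vowels (bogzawin → bogzawinesh, vagowag → vagowagesh, zagkibon → zagkibonesh) add -esh.
The other patterns: stems with 1 vowel insert -ib- after the first vowel; stems with 2 vowels insert -ez- after the first vowel.
So rabpihked → rabpihkedesh.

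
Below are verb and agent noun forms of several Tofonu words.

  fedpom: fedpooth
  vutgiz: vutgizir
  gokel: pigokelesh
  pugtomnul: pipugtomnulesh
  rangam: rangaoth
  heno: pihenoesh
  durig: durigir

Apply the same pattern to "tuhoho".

pituhohoesh

"tuhoho" ends in -o. The one such stem in the data (heno → pihenoesh) adds pi- … -esh around the stem, so the same rule applies.
The other patterns: stems ending in -m drop the final letter and add -oth; stems ending in -g or -z add -ir.
So tuhoho → pituhohoesh.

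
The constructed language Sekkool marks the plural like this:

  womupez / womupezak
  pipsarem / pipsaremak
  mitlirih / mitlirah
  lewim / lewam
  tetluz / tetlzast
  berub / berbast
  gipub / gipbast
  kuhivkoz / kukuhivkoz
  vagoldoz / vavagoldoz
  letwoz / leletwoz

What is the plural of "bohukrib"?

bohukrab

pipsarem and lewim both end in -m yet inflect differently (pipsaremak, lewam), so the final letter is not what conditions the rule; the last vowel is.
"bohukrib" has last vowel 'i'. The stems whose last vowel is 'i' (mitlirih → mitlirah, lewim → lewam) change the last vowel to 'a'.
The other patterns: stems whose last vowel is 'e' add -ak; stems whose last vowel is 'u' delete the last vowel and add -ast; stems whose last vowel is 'o' repeat the first consonant+vowel as a prefix.
So bohukrib → bohukrab.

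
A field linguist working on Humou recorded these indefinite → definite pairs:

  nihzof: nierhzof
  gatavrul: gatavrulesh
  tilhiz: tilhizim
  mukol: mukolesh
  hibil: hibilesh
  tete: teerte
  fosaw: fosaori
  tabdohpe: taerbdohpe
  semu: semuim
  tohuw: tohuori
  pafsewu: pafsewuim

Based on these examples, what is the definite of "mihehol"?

miheholesh

tohuw and semu both have last vowel 'u' yet inflect differently (tohuori, semuim), so the last vowel is not what conditions the rule; the final letter is.
"mihehol" ends in -l. The stems ending in -l (gatavrul → gatavrulesh, mukol → mukolesh, hibil → hibilesh) add -esh.
The other patterns: stems ending in -w drop the final letter and add -ori; stems ending in -e or -f insert -er- after the first vowel; stems ending in -u or -z add -im.
So mihehol → miheholesh.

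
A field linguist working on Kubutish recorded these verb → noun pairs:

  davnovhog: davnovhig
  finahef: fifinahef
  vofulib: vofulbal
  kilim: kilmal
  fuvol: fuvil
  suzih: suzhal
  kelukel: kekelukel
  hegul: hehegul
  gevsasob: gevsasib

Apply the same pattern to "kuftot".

vofulib and gevsasob both end in -b yet inflect differently (vofulbal, gevsasib), so the final letter is not what conditions the rule; the last vowel is.
"kuftot" has last vowel 'o'. The stems whose last vowel is 'o' (fuvol → fuvil, gevsasob → gevsasib, davnovhog → davnovhig) change the last vowel to 'i'.
So kuftot → kuftit.

kuftit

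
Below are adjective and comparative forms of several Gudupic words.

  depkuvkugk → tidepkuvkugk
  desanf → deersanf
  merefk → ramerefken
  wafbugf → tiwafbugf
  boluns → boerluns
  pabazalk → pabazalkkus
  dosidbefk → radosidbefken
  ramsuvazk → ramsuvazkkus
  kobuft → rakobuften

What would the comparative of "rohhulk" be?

merefk and depkuvkugk both end in -k yet inflect differently (ramerefken, tidepkuvkugk), so the final letter is not what conditions the rule; the second-to-last letter is.
"rohhulk" has second-to-last letter 'l'. The one such stem in the data (pabazalk → pabazalkkus) doubles the final consonant and adds -us (as does ramsuvazk), so the same rule applies.
The other patterns: stems whose second-to-last letter is 'n' insert -er- after the first vowel; stems whose second-to-last letter is 'f' add ra- … -en around the stem; stems whose second-to-last letter is 'g' add the prefix ti-.
So rohhulk → rohhulkkus.

rohhulkkus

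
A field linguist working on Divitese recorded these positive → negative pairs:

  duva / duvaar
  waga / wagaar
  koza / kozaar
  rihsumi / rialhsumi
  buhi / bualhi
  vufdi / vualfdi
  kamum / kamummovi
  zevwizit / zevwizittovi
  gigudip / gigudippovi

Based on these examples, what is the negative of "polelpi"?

rihsumi and zevwizit both have last vowel 'i' yet inflect differently (rialhsumi, zevwizittovi), so the last vowel is not what conditions the rule; the final letter is.
"polelpi" ends in -i. The stems ending in -i (rihsumi → rialhsumi, buhi → bualhi, vufdi → vualfdi) insert -al- after the first vowel.
The other patterns: stems ending in -a add -ar; stems ending in -m, -p or -t double the final consonant and add -ovi.
So polelpi → poallelpi.

poallelpi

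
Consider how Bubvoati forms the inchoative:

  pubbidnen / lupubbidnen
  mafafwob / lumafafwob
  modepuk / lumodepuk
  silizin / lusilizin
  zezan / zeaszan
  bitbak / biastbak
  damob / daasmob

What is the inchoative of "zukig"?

pubbidnen and zezan both end in -n yet inflect differently (lupubbidnen, zeaszan), so the final letter is not what conditions the rule; the number of vowels is.
"zukig" has 2 vowels. The stems with 2 vowels (zezan → zeaszan, bitbak → biastbak, damob → daasmob) insert -as- after the first vowel.
So zukig → zuaskig.

zuaskig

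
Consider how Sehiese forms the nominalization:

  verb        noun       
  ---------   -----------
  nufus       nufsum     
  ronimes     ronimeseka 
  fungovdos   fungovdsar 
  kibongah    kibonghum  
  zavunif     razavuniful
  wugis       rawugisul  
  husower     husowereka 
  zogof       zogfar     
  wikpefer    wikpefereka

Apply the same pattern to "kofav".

nufus and wugis both end in -s yet inflect differently (nufsum, rawugisul), so the final letter is not what conditions the rule; the last vowel is.
"kofav" has last vowel 'a'. The one such stem in the data (kibongah → kibonghum) deletes the last vowel and adds -um (as does nufus), so the same rule applies.
The other patterns: stems whose last vowel is 'i' add ra- … -ul around the stem; stems whose last vowel is 'e' add -eka; stems whose last vowel is 'o' delete the last vowel and add -ar.
So kofav → kofvum.

kofvum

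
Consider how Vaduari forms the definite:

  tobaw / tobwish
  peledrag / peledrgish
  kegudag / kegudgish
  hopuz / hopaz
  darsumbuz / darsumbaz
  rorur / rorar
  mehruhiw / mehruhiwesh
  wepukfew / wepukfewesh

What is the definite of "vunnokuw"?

vunnokaw

"vunnokuw" has last vowel 'u'. The stems whose last vowel is 'u' (hopuz → hopaz, darsumbuz → darsumbaz, rorur → rorar) change the last vowel to 'a'.
The other patterns: stems whose last vowel is 'a' delete the last vowel and add -ish; stems whose last vowel is 'e' or 'i' add -esh.
So vunnokuw → vunnokaw.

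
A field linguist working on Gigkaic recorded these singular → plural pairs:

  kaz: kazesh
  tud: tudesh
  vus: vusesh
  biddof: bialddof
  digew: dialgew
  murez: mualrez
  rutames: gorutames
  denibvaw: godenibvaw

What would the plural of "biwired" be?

gobiwired

kaz and murez both end in -z yet inflect differently (kazesh, mualrez), so the final letter is not what conditions the rule; the number of vowels is.
"biwired" has 3 vowels. The stems with 3 vowels (rutames → gorutames, denibvaw → godenibvaw) add the prefix go-.
The other patterns: stems with 1 vowel add -esh; stems with 2 vowels insert -al- after the first vowel.
So biwired → gobiwired.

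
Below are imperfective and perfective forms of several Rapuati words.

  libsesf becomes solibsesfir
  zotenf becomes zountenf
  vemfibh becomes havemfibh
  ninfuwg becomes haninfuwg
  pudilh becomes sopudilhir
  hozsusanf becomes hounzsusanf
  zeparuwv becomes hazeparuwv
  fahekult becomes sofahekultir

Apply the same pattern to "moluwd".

zotenf and libsesf both end in -f yet inflect differently (zountenf, solibsesfir), so the final letter is not what conditions the rule; the second-to-last letter is.
"moluwd" has second-to-last letter 'w'. The stems whose second-to-last letter is 'w' (ninfuwg → haninfuwg, zeparuwv → hazeparuwv) add the prefix ha-.
The other patterns: stems whose second-to-last letter is 'n' insert -un- after the first vowel; stems whose second-to-last letter is 'l' or 's' add so- … -ir around the stem.
So moluwd → hamoluwd.

hamoluwd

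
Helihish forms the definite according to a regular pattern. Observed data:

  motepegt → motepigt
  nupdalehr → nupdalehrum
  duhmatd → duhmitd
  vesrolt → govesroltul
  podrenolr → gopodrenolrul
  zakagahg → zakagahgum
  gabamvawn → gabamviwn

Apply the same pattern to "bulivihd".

nupdalehr and podrenolr both end in -r yet inflect differently (nupdalehrum, gopodrenolrul), so the final letter is not what conditions the rule; the second-to-last letter is.
"bulivihd" has second-to-last letter 'h'. The stems whose second-to-last letter is 'h' (nupdalehr → nupdalehrum, zakagahg → zakagahgum) add -um.
So bulivihd → bulivihdum.

bulivihdum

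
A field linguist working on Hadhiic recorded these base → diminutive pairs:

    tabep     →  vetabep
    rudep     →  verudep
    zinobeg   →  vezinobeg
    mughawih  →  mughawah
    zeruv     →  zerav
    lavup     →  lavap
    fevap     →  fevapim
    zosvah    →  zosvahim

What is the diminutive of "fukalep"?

"fukalep" has last vowel 'e'. The stems whose last vowel is 'e' (tabep → vetabep, rudep → verudep, zinobeg → vezinobeg) add the prefix ve-.
So fukalep → vefukalep.

vefukalep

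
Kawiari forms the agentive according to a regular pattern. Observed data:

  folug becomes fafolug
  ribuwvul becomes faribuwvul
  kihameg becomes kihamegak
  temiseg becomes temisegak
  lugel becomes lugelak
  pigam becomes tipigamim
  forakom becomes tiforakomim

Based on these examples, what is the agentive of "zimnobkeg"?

"zimnobkeg" has last vowel 'e'. The stems whose last vowel is 'e' (kihameg → kihamegak, temiseg → temisegak, lugel → lugelak) add -ak.
The other patterns: stems whose last vowel is 'u' add the prefix fa-; stems whose last vowel is 'a' or 'o' add ti- … -im around the stem.
So zimnobkeg → zimnobkegak.

zimnobkegak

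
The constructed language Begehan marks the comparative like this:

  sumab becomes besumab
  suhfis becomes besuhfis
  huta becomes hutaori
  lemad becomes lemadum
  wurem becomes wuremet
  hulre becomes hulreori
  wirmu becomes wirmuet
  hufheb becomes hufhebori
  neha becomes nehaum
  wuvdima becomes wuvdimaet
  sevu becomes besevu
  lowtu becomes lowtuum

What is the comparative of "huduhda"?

huduhdaori

"huduhda" begins with h-. The stems beginning with h- (hulre → hulreori, huta → hutaori, hufheb → hufhebori) add -ori.
So huduhda → huduhdaori.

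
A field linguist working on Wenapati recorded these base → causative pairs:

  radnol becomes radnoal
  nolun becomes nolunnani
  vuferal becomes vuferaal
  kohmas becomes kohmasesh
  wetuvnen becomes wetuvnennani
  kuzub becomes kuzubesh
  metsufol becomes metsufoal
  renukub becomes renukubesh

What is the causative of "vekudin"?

"vekudin" ends in -n. The stems ending in -n (nolun → nolunnani, wetuvnen → wetuvnennani) double the final consonant and add -ani.
The other patterns: stems ending in -l drop the final letter and add -al; stems ending in -b or -s add -esh.
So vekudin → vekudinnani.

vekudinnani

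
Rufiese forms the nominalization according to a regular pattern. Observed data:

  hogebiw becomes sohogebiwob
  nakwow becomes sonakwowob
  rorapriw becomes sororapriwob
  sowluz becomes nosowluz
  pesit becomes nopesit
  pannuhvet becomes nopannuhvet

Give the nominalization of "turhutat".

hogebiw and pesit both have last vowel 'i' yet inflect differently (sohogebiwob, nopesit), so the last vowel is not what conditions the rule; the final letter is.
"turhutat" ends in -t. The stems ending in -t (pesit → nopesit, pannuhvet → nopannuhvet) add the prefix no-.
The other pattern: stems ending in -w add so- … -ob around the stem.
So turhutat → noturhutat.

noturhutat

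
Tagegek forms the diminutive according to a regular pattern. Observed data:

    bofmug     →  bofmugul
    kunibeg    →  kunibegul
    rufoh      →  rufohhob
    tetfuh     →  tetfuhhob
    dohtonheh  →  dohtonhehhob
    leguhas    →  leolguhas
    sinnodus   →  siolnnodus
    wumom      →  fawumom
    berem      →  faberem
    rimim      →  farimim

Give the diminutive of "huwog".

bofmug and tetfuh both have last vowel 'u' yet inflect differently (bofmugul, tetfuhhob), so the last vowel is not what conditions the rule; the final letter is.
"huwog" ends in -g. The stems ending in -g (bofmug → bofmugul, kunibeg → kunibegul) add -ul.
So huwog → huwogul.

huwogul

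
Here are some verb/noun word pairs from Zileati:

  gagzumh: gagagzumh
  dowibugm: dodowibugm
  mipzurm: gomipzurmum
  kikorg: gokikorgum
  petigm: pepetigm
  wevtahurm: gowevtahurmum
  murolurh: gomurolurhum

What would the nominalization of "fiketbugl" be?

mipzurm and petigm both end in -m yet inflect differently (gomipzurmum, pepetigm), so the final letter is not what conditions the rule; the second-to-last letter is.
"fiketbugl" has second-to-last letter 'g'. The stems whose second-to-last letter is 'g' (petigm → pepetigm, dowibugm → dodowibugm) repeat the first consonant+vowel as a prefix.
The other pattern: stems whose second-to-last letter is 'r' add go- … -um around the stem.
So fiketbugl → fifiketbugl.

fifiketbugl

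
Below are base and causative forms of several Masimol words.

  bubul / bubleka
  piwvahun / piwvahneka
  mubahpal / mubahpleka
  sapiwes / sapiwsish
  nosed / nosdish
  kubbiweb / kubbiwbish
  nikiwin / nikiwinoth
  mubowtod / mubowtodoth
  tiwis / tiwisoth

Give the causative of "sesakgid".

"sesakgid" has last vowel 'i'. The stems whose last vowel is 'i' (nikiwin → nikiwinoth, tiwis → tiwisoth) add -oth.
The other patterns: stems whose last vowel is 'a' or 'u' delete the last vowel and add -eka; stems whose last vowel is 'e' delete the last vowel and add -ish.
So sesakgid → sesakgidoth.

sesakgidoth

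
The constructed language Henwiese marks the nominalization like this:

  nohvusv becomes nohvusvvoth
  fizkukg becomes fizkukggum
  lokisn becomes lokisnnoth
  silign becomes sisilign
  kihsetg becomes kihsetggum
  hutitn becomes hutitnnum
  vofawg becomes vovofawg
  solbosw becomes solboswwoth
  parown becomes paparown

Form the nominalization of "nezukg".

parown and lokisn both end in -n yet inflect differently (paparown, lokisnnoth), so the final letter is not what conditions the rule; the second-to-last letter is.
"nezukg" has second-to-last letter 'k'. The one such stem in the data (fizkukg → fizkukggum) doubles the final consonant and adds -um (as do hutitn, kihsetg), so the same rule applies.
So nezukg → nezukggum.

nezukggum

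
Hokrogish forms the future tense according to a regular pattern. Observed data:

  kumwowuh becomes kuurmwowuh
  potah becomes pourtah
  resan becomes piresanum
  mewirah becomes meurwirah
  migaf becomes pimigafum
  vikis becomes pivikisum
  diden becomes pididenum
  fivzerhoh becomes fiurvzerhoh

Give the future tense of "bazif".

"bazif" ends in -f. The one such stem in the data (migaf → pimigafum) adds pi- … -um around the stem, so the same rule applies.
So bazif → pibazifum.

pibazifum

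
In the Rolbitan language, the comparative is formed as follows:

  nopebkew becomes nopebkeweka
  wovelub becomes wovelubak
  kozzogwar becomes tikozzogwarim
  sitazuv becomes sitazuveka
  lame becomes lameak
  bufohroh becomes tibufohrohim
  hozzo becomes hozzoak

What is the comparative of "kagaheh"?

nopebkew and lame both have last vowel 'e' yet inflect differently (nopebkeweka, lameak), so the last vowel is not what conditions the rule; the final letter is.
"kagaheh" ends in -h. The one such stem in the data (bufohroh → tibufohrohim) adds ti- … -im around the stem, so the same rule applies.
The other patterns: stems ending in -v or -w add -eka; stems ending in -b, -e or -o add -ak.
So kagaheh → tikagahehim.

tikagahehim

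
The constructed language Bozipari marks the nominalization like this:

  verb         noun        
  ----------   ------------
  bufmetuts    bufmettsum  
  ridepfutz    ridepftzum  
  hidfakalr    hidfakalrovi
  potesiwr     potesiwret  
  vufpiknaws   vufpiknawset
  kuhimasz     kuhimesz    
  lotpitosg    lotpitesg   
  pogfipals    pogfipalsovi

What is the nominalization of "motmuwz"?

motmuwzet

hidfakalr and potesiwr both end in -r yet inflect differently (hidfakalrovi, potesiwret), so the final letter is not what conditions the rule; the second-to-last letter is.
"motmuwz" has second-to-last letter 'w'. The stems whose second-to-last letter is 'w' (potesiwr → potesiwret, vufpiknaws → vufpiknawset) add -et.
So motmuwz → motmuwzet.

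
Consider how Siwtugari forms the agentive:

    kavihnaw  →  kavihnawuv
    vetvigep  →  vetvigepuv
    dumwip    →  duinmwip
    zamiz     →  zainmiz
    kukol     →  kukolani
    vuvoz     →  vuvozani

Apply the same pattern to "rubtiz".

ruinbtiz

vetvigep and dumwip both end in -p yet inflect differently (vetvigepuv, duinmwip), so the final letter is not what conditions the rule; the last vowel is.
"rubtiz" has last vowel 'i'. The stems whose last vowel is 'i' (dumwip → duinmwip, zamiz → zainmiz) insert -in- after the first vowel.
So rubtiz → ruinbtiz.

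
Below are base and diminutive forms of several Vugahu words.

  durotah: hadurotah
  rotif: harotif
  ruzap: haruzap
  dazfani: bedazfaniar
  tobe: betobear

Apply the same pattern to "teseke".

betesekear

rotif and dazfani both have last vowel 'i' yet inflect differently (harotif, bedazfaniar), so the last vowel is not what conditions the rule; whether the stem ends in a vowel or a consonant is.
"teseke" ends in a vowel. The stems ending in a vowel (dazfani → bedazfaniar, tobe → betobear) add be- … -ar around the stem.
So teseke → betesekear.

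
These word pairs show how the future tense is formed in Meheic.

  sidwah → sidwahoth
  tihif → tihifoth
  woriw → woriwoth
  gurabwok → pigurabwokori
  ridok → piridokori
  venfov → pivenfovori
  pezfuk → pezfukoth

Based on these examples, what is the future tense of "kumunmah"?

kumunmahoth

ridok and pezfuk both end in -k yet inflect differently (piridokori, pezfukoth), so the final letter is not what conditions the rule; the last vowel is.
"kumunmah" has last vowel 'a'. The one such stem in the data (sidwah → sidwahoth) adds -oth, so the same rule applies.
So kumunmah → kumunmahoth.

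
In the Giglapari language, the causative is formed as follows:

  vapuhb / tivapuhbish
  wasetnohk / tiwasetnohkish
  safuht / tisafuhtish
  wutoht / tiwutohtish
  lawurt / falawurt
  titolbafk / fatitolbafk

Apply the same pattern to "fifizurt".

fafifizurt

safuht and lawurt both end in -t yet inflect differently (tisafuhtish, falawurt), so the final letter is not what conditions the rule; the second-to-last letter is.
"fifizurt" has second-to-last letter 'r'. The one such stem in the data (lawurt → falawurt) adds the prefix fa-, so the same rule applies.
So fifizurt → fafifizurt.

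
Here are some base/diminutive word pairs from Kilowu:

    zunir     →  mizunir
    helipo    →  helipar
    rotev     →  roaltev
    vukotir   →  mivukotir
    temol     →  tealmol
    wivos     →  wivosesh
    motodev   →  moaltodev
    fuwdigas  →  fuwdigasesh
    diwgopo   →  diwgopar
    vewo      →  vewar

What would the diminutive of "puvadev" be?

wivos and vewo both have last vowel 'o' yet inflect differently (wivosesh, vewar), so the last vowel is not what conditions the rule; the final letter is.
"puvadev" ends in -v. The stems ending in -v (rotev → roaltev, motodev → moaltodev) insert -al- after the first vowel.
The other patterns: stems ending in -s add -esh; stems ending in -r add the prefix mi-; stems ending in -o drop the final letter and add -ar.
So puvadev → pualvadev.

pualvadev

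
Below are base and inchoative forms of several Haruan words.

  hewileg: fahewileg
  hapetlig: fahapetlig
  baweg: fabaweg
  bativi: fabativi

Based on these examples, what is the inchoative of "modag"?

Every pair shown (hewileg → fahewileg, hapetlig → fahapetlig, baweg → fabaweg, …) follows the same rule: add the prefix fa-.
So modag → famodag.

famodag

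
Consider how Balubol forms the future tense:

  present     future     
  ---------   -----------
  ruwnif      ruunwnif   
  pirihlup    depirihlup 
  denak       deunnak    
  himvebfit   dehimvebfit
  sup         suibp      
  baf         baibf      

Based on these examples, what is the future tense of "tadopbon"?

detadopbon

"tadopbon" has 3 vowels. The stems with 3 vowels (pirihlup → depirihlup, himvebfit → dehimvebfit) add the prefix de-.
So tadopbon → detadopbon.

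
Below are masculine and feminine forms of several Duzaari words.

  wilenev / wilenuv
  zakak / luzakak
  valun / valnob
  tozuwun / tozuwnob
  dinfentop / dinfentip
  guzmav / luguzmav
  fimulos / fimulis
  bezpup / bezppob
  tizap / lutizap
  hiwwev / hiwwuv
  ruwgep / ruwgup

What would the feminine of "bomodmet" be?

bomodmut

ruwgep and bezpup both end in -p yet inflect differently (ruwgup, bezppob), so the final letter is not what conditions the rule; the last vowel is.
"bomodmet" has last vowel 'e'. The stems whose last vowel is 'e' (ruwgep → ruwgup, wilenev → wilenuv, hiwwev → hiwwuv) change the last vowel to 'u'.
The other patterns: stems whose last vowel is 'u' delete the last vowel and add -ob; stems whose last vowel is 'o' change the last vowel to 'i'; stems whose last vowel is 'a' add the prefix lu-.
So bomodmet → bomodmut.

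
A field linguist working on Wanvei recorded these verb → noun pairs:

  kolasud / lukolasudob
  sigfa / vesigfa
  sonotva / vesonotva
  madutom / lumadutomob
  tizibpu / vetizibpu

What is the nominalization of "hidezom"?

kolasud and tizibpu both have last vowel 'u' yet inflect differently (lukolasudob, vetizibpu), so the last vowel is not what conditions the rule; whether the stem ends in a vowel or a consonant is.
"hidezom" ends in a consonant. The stems ending in a consonant (kolasud → lukolasudob, madutom → lumadutomob) add lu- … -ob around the stem.
The other pattern: stems ending in a vowel add the prefix ve-.
So hidezom → luhidezomob.

luhidezomob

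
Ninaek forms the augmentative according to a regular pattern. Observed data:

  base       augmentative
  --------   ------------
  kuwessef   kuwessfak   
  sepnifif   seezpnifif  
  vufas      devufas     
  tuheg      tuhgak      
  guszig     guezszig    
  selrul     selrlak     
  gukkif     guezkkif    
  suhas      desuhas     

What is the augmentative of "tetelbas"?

detetelbas

sepnifif and kuwessef both end in -f yet inflect differently (seezpnifif, kuwessfak), so the final letter is not what conditions the rule; the last vowel is.
"tetelbas" has last vowel 'a'. The stems whose last vowel is 'a' (vufas → devufas, suhas → desuhas) add the prefix de-.
So tetelbas → detetelbas.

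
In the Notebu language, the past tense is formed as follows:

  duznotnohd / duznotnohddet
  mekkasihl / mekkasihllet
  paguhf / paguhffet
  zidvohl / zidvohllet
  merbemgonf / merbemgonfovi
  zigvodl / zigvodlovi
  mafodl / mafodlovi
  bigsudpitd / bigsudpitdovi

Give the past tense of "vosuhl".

vosuhllet

"vosuhl" has second-to-last letter 'h'. The stems whose second-to-last letter is 'h' (duznotnohd → duznotnohddet, mekkasihl → mekkasihllet, paguhf → paguhffet) double the final consonant and add -et.
The other pattern: stems whose second-to-last letter is 'd', 'n' or 't' add -ovi.
So vosuhl → vosuhllet.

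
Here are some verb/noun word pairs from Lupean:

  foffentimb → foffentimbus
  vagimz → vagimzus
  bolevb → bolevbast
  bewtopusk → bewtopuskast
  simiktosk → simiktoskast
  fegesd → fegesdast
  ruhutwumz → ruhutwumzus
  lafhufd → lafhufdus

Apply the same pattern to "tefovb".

foffentimb and bolevb both end in -b yet inflect differently (foffentimbus, bolevbast), so the final letter is not what conditions the rule; the second-to-last letter is.
"tefovb" has second-to-last letter 'v'. The one such stem in the data (bolevb → bolevbast) adds -ast, so the same rule applies.
The other pattern: stems whose second-to-last letter is 'f' or 'm' add -us.
So tefovb → tefovbast.

tefovbast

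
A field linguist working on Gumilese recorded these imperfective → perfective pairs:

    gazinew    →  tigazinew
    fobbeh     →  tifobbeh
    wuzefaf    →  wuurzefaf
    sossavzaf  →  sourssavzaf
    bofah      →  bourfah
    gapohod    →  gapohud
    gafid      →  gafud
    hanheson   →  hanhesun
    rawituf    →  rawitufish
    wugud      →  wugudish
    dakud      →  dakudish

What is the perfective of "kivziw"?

fobbeh and bofah both end in -h yet inflect differently (tifobbeh, bourfah), so the final letter is not what conditions the rule; the last vowel is.
"kivziw" has last vowel 'i'. The one such stem in the data (gafid → gafud) changes the last vowel to 'u' (as do gapohod, hanheson), so the same rule applies.
The other patterns: stems whose last vowel is 'e' add the prefix ti-; stems whose last vowel is 'a' insert -ur- after the first vowel; stems whose last vowel is 'u' add -ish.
So kivziw → kivzuw.

kivzuw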